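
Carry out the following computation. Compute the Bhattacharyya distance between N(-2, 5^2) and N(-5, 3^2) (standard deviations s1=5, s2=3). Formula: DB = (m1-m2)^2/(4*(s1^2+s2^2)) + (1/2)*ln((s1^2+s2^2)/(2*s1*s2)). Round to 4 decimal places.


Bhattacharyya distance between two Gaussians:
DB = (m1-m2)^2/(4*(s1^2+s2^2)) + (1/2)*ln((s1^2+s2^2)/(2*s1*s2)).
(m1-m2)^2 = (3)^2 = 9.
s1^2+s2^2 = 25 + 9 = 34.
term1 = 9/136 = 0.066176.
term2 = 0.5*ln(34/30.0) = 0.062582.
DB = 0.066176 + 0.062582 = 0.1288

0.1288


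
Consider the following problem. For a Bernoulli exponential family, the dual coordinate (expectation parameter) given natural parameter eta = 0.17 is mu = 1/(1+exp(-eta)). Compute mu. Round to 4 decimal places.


Dual coordinate (expectation parameter) for Bernoulli:
mu = 1/(1+exp(-eta)).
eta = 0.17.
exp(-eta) = exp(-0.17) = 0.843665.
mu = 1/(1+0.843665) = 0.5424

0.5424


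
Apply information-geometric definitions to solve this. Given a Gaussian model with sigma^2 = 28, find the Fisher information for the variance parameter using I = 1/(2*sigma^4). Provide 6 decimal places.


Fisher information for variance: I(sigma^2) = 1/(2*sigma^4).
sigma^2 = 28, so sigma^4 = 784.
I = 1/(2*784) = 1/1568 = 0.000638

0.000638


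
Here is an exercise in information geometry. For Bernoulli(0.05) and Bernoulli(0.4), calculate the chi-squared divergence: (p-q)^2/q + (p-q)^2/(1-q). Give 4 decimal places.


Chi-squared divergence between Bernoulli distributions:
chi^2 = (p-q)^2/q + (p-q)^2/(1-q).
p = 0.05, q = 0.4, p-q = -0.35.
(p-q)^2 = 0.1225.
term1 = 0.1225/0.4 = 0.30625.
term2 = 0.1225/0.6 = 0.204167.
chi^2 = 0.30625 + 0.204167 = 0.5104

0.5104


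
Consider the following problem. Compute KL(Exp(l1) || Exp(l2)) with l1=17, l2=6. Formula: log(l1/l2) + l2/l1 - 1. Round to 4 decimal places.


KL divergence for exponential family:
KL = log(l1/l2) + l2/l1 - 1.
log(17/6) = 1.041454.
6/17 = 0.352941.
KL = 1.041454 + 0.352941 - 1 = 0.3944

0.3944


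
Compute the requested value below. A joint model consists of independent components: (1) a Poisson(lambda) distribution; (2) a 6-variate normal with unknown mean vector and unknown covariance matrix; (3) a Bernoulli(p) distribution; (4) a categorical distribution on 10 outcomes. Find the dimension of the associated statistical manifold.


The dimension of a statistical manifold equals the number of free
(independent) real parameters of the model. For a product of independent
blocks the parameter counts add.
- Poisson (lambda): 1.
- 6-variate normal: 6 (mean) + 6*7/2 = 21 (symmetric covariance) = 27.
- Bernoulli (p): 1.
- categorical on 10 outcomes (probabilities sum to 1): 10-1 = 9.
Total = 1 + 27 + 1 + 9 = 38.
Dimension = 38

38


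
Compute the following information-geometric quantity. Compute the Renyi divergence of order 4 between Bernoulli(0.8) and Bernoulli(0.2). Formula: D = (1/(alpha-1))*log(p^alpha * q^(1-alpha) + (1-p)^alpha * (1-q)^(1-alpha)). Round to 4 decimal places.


Renyi divergence of order alpha between Bernoulli distributions:
D = (1/(alpha-1))*log(p^alpha * q^(1-alpha) + (1-p)^alpha * (1-q)^(1-alpha)).
alpha = 4, p = 0.8, q = 0.2.
p^alpha * q^(1-alpha) = 0.8^4 * 0.2^-3 = 51.2.
(1-p)^alpha * (1-q)^(1-alpha) = 0.2^4 * 0.8^-3 = 0.003125.
sum = 51.2 + 0.003125 = 51.203125.
D = (1/3)*log(51.203125) = 1.3119

1.3119


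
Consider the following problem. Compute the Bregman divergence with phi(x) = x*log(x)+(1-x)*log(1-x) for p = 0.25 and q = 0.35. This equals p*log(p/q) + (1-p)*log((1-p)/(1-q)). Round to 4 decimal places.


Bregman divergence with negative entropy generator:
D = p*log(p/q) + (1-p)*log((1-p)/(1-q)).
p = 0.25, q = 0.35.
p*log(p/q) = 0.25*log(0.25/0.35) = -0.084118.
(1-p)*log((1-p)/(1-q)) = 0.75*log(0.75/0.65) = 0.107326.
D = -0.084118 + 0.107326 = 0.0232

0.0232


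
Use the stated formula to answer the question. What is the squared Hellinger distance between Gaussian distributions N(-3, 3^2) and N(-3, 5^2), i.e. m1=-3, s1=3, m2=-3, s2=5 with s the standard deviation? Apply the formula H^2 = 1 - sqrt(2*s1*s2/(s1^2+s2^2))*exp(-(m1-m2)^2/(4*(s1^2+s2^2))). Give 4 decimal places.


Squared Hellinger distance for Gaussians:
H^2 = 1 - sqrt(2*s1*s2/(s1^2+s2^2)) * exp(-(m1-m2)^2/(4*(s1^2+s2^2))).
s1^2 = 9, s2^2 = 25, s1^2+s2^2 = 34.
sqrt(2*3*5/(34)) = 0.939336.
(m1-m2)^2 = (0)^2 = 0.
exp(-0/(4*34)) = exp(0.0) = 1.0.
H^2 = 1 - 0.939336*1.0 = 0.0607

0.0607


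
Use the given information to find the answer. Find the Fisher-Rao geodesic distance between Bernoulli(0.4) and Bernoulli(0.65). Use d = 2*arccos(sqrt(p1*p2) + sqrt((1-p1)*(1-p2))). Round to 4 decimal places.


Geodesic distance on Bernoulli manifold:
d(p1,p2) = 2*arccos(sqrt(p1*p2) + sqrt((1-p1)*(1-p2))).
sqrt(p1*p2) = sqrt(0.4*0.65) = 0.509902.
sqrt((1-p1)*(1-p2)) = sqrt(0.6*0.35) = 0.458258.
arg = 0.509902 + 0.458258 = 0.96816.
d = 2*arccos(0.96816) = 0.5061

0.5061


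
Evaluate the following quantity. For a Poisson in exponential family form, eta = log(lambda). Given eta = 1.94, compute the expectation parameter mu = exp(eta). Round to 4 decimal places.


Expectation parameter for Poisson exponential family:
mu = exp(eta).
eta = 1.94.
mu = exp(1.94) = 6.9588

6.9588


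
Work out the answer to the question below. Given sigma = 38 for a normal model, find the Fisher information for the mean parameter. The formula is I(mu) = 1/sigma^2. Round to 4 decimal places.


The Fisher information for the mean of a normal distribution is I(mu) = 1/sigma^2.
sigma = 38, so sigma^2 = 1444.
I(mu) = 1/1444 = 0.0007

0.0007


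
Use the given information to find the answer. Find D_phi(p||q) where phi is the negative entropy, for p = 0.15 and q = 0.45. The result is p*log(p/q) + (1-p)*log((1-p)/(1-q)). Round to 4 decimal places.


Bregman divergence with negative entropy generator:
D = p*log(p/q) + (1-p)*log((1-p)/(1-q)).
p = 0.15, q = 0.45.
p*log(p/q) = 0.15*log(0.15/0.45) = -0.164792.
(1-p)*log((1-p)/(1-q)) = 0.85*log(0.85/0.55) = 0.37002.
D = -0.164792 + 0.37002 = 0.2052

0.2052


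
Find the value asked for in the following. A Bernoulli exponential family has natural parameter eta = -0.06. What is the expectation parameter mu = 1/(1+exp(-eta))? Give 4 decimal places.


Dual coordinate (expectation parameter) for Bernoulli:
mu = 1/(1+exp(-eta)).
eta = -0.06.
exp(-eta) = exp(0.06) = 1.061837.
mu = 1/(1+1.061837) = 0.4850

0.4850


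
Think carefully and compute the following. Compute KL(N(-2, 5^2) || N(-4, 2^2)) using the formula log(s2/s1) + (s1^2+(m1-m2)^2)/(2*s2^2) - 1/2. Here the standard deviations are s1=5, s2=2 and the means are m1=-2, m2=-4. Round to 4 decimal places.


KL divergence between normal distributions:
KL = log(s2/s1) + (s1^2 + (m1-m2)^2)/(2*s2^2) - 1/2.
log(2/5) = -0.916291.
(5^2 + (-2--4)^2)/(2*2^2) = (25 + 4)/8 = 3.625.
KL = -0.916291 + 3.625 - 0.5 = 2.2087

2.2087


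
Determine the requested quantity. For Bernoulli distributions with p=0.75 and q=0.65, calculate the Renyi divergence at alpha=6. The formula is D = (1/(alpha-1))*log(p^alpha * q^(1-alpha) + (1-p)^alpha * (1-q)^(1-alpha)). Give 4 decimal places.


Renyi divergence of order alpha between Bernoulli distributions:
D = (1/(alpha-1))*log(p^alpha * q^(1-alpha) + (1-p)^alpha * (1-q)^(1-alpha)).
alpha = 6, p = 0.75, q = 0.65.
p^alpha * q^(1-alpha) = 0.75^6 * 0.65^-5 = 1.533913.
(1-p)^alpha * (1-q)^(1-alpha) = 0.25^6 * 0.35^-5 = 0.046484.
sum = 1.533913 + 0.046484 = 1.580397.
D = (1/5)*log(1.580397) = 0.0915

0.0915


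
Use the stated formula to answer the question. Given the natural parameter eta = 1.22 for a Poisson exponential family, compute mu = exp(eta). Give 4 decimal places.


Expectation parameter for Poisson exponential family:
mu = exp(eta).
eta = 1.22.
mu = exp(1.22) = 3.3872

3.3872


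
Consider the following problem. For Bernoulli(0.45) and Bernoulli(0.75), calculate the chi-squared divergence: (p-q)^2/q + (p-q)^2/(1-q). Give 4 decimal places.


Chi-squared divergence between Bernoulli distributions:
chi^2 = (p-q)^2/q + (p-q)^2/(1-q).
p = 0.45, q = 0.75, p-q = -0.3.
(p-q)^2 = 0.09.
term1 = 0.09/0.75 = 0.12.
term2 = 0.09/0.25 = 0.36.
chi^2 = 0.12 + 0.36 = 0.4800

0.4800


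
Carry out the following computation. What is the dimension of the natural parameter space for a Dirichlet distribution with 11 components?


Exponential family dimension calculation:
Dirichlet with 11 components has 11 natural parameters.

11


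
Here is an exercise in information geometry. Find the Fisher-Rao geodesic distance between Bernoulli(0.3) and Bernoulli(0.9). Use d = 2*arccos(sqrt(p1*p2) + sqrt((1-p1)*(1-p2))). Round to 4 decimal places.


Geodesic distance on Bernoulli manifold:
d(p1,p2) = 2*arccos(sqrt(p1*p2) + sqrt((1-p1)*(1-p2))).
sqrt(p1*p2) = sqrt(0.3*0.9) = 0.519615.
sqrt((1-p1)*(1-p2)) = sqrt(0.7*0.1) = 0.264575.
arg = 0.519615 + 0.264575 = 0.78419.
d = 2*arccos(0.78419) = 1.3388

1.3388


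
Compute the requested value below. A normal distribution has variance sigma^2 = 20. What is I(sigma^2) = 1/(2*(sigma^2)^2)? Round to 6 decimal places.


Fisher information for variance: I(sigma^2) = 1/(2*sigma^4).
sigma^2 = 20, so sigma^4 = 400.
I = 1/(2*400) = 1/800 = 0.001250

0.001250


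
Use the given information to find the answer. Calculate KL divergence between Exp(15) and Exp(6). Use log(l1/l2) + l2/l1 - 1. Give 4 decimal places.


KL divergence for exponential family:
KL = log(l1/l2) + l2/l1 - 1.
log(15/6) = 0.916291.
6/15 = 0.4.
KL = 0.916291 + 0.4 - 1 = 0.3163

0.3163


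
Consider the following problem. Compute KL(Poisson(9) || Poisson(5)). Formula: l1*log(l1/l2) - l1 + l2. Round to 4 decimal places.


KL divergence for Poisson:
KL = l1*log(l1/l2) - l1 + l2.
l1 = 9, l2 = 5.
log(9/5) = 0.587787.
l1*log(l1/l2) = 9 * 0.587787 = 5.29008.
KL = 5.29008 - 9 + 5 = 1.2901

1.2901


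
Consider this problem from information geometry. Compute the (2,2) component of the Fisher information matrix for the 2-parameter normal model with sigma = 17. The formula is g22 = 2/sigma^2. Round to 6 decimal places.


For the 2-parameter normal family, the Fisher metric has:
  g11 = 1/sigma^2, g22 = 2/sigma^2.
sigma = 17, sigma^2 = 289.
g22 = 0.006920

0.006920


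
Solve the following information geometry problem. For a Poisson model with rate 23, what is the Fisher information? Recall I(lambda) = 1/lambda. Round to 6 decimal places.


Fisher information for Poisson: I(lambda) = 1/lambda.
lambda = 23.
I(lambda) = 1/23 = 0.043478

0.043478


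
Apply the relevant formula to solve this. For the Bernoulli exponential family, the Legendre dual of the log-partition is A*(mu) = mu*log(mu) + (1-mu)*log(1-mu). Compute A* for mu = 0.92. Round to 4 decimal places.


Legendre transform for Bernoulli:
A*(mu) = mu*log(mu) + (1-mu)*log(1-mu).
mu = 0.92, 1-mu = 0.08.
mu*log(mu) = 0.92*log(0.92) = -0.076711.
(1-mu)*log(1-mu) = 0.08*log(0.08) = -0.202058.
A* = -0.076711 + -0.202058 = -0.2788

-0.2788


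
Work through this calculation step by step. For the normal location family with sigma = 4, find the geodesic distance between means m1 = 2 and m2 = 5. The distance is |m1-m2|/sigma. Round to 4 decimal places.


On the fixed-variance normal subfamily, geodesic distance = |m1-m2|/sigma.
|2 - 5| = 3.
sigma = 4.
d = 3/4 = 0.7500

0.7500


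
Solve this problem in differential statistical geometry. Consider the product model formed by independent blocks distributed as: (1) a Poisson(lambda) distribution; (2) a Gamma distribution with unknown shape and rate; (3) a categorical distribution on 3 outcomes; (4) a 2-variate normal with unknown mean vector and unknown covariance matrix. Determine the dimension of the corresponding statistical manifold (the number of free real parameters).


The dimension of a statistical manifold equals the number of free
(independent) real parameters of the model. For a product of independent
blocks the parameter counts add.
- Poisson (lambda): 1.
- Gamma (shape, rate): 2.
- categorical on 3 outcomes (probabilities sum to 1): 3-1 = 2.
- 2-variate normal: 2 (mean) + 2*3/2 = 3 (symmetric covariance) = 5.
Total = 1 + 2 + 2 + 5 = 10.
Dimension = 10

10


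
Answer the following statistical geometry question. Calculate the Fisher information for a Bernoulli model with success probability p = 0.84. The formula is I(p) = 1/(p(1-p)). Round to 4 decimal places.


For Bernoulli(p), Fisher information is I(p) = 1/(p*(1-p)).
p = 0.84, 1-p = 0.16.
p*(1-p) = 0.1344.
I(p) = 1/0.1344 = 7.4405

7.4405


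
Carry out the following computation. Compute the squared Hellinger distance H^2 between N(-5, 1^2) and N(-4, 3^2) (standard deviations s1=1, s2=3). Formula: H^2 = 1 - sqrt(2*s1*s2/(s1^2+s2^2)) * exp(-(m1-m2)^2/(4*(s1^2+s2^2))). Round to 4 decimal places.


Squared Hellinger distance for Gaussians:
H^2 = 1 - sqrt(2*s1*s2/(s1^2+s2^2)) * exp(-(m1-m2)^2/(4*(s1^2+s2^2))).
s1^2 = 1, s2^2 = 9, s1^2+s2^2 = 10.
sqrt(2*1*3/(10)) = 0.774597.
(m1-m2)^2 = (-1)^2 = 1.
exp(-1/(4*10)) = exp(-0.025) = 0.97531.
H^2 = 1 - 0.774597*0.97531 = 0.2445

0.2445


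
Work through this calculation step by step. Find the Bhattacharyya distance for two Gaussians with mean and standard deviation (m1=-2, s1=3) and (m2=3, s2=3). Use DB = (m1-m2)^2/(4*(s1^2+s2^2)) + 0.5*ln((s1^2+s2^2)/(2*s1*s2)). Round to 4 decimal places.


Bhattacharyya distance between two Gaussians:
DB = (m1-m2)^2/(4*(s1^2+s2^2)) + (1/2)*ln((s1^2+s2^2)/(2*s1*s2)).
(m1-m2)^2 = (-5)^2 = 25.
s1^2+s2^2 = 9 + 9 = 18.
term1 = 25/72 = 0.347222.
term2 = 0.5*ln(18/18.0) = 0.0.
DB = 0.347222 + 0.0 = 0.3472

0.3472


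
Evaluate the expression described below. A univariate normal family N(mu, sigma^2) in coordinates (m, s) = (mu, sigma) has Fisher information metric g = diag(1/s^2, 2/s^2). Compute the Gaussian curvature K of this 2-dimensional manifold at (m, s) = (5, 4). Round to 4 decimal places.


The metric has the form g = (A dm^2 + B ds^2)/s^2 with A = 1, B = 2.
Substitute u = sqrt(A/B)*m: g = B*(du^2 + ds^2)/s^2, i.e. B times the
Poincare upper half-plane metric, which has constant Gaussian curvature -1.
Scaling a 2D metric by a constant c divides the Gaussian curvature by c,
so K = -1/B = -1/(2) = -0.5000 everywhere (the point (m, s) = (5, 4) is irrelevant:
the curvature is constant).
The requested Gaussian curvature is K = -0.5000.

-0.5000


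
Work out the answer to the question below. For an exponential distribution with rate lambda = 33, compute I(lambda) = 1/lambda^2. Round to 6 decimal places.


Fisher information for exponential: I(lambda) = 1/lambda^2.
lambda = 33, lambda^2 = 1089.
I = 1/1089 = 0.000918

0.000918


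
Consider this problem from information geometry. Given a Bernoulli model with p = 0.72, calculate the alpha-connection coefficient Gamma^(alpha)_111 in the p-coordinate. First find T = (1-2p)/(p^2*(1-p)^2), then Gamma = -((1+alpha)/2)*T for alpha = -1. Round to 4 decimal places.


Skewness (Amari-Chentsov) tensor: T = (1-2p)/(p^2*(1-p)^2).
p = 0.72, 1-2p = -0.44, p^2 = 0.5184, (1-p)^2 = 0.0784.
T = -0.44/(0.5184 * 0.0784) = -10.82609.
In the p-coordinate, Gamma^(alpha) = Gamma^(0) - (alpha/2)*T with Gamma^(0) = (1/2)*g'(p) = -T/2,
so Gamma^(alpha) = -((1+alpha)/2)*T.
alpha = -1, -(1+alpha)/2 = 0.0.
Gamma = 0.0 * -10.82609 = 0.0000

0.0000


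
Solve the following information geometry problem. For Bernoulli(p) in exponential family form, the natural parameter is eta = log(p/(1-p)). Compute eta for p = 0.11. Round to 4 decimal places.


Natural parameter for Bernoulli: eta = log(p/(1-p)).
p = 0.11, 1-p = 0.89.
p/(1-p) = 0.123596.
eta = log(0.123596) = -2.0907

-2.0907


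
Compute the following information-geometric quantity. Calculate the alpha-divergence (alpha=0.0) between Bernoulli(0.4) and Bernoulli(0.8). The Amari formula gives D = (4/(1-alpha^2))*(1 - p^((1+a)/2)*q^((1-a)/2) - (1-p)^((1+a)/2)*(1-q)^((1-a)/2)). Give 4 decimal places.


Amari alpha-divergence:
D = (4/(1-alpha^2))*(1 - p^((1+a)/2)*q^((1-a)/2) - (1-p)^((1+a)/2)*(1-q)^((1-a)/2)).
alpha = 0.0, p = 0.4, q = 0.8.
e1 = (1+alpha)/2 = 0.5, e2 = (1-alpha)/2 = 0.5.
t1 = p^e1 * q^e2 = 0.4^0.5 * 0.8^0.5 = 0.565685.
t2 = (1-p)^e1 * (1-q)^e2 = 0.6^0.5 * 0.2^0.5 = 0.34641.
4/(1-alpha^2) = 4.0.
D = 4.0*(1 - 0.565685 - 0.34641) = 0.3516

0.3516


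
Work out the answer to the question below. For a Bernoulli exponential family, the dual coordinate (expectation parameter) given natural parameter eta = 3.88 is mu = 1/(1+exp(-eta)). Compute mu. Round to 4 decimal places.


Dual coordinate (expectation parameter) for Bernoulli:
mu = 1/(1+exp(-eta)).
eta = 3.88.
exp(-eta) = exp(-3.88) = 0.020651.
mu = 1/(1+0.020651) = 0.9798

0.9798


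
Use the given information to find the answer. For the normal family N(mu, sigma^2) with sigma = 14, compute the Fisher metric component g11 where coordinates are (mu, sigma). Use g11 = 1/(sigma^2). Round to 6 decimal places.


For the 2-parameter normal family, the Fisher metric has:
  g11 = 1/sigma^2, g22 = 2/sigma^2.
sigma = 14, sigma^2 = 196.
g11 = 0.005102

0.005102


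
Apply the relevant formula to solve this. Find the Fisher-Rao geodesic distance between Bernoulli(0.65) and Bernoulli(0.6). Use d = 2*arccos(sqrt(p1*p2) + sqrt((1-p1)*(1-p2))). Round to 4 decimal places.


Geodesic distance on Bernoulli manifold:
d(p1,p2) = 2*arccos(sqrt(p1*p2) + sqrt((1-p1)*(1-p2))).
sqrt(p1*p2) = sqrt(0.65*0.6) = 0.6245.
sqrt((1-p1)*(1-p2)) = sqrt(0.35*0.4) = 0.374166.
arg = 0.6245 + 0.374166 = 0.998666.
d = 2*arccos(0.998666) = 0.1033

0.1033


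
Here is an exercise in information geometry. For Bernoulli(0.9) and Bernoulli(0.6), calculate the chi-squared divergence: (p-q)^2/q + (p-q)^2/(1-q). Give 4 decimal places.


Chi-squared divergence between Bernoulli distributions:
chi^2 = (p-q)^2/q + (p-q)^2/(1-q).
p = 0.9, q = 0.6, p-q = 0.3.
(p-q)^2 = 0.09.
term1 = 0.09/0.6 = 0.15.
term2 = 0.09/0.4 = 0.225.
chi^2 = 0.15 + 0.225 = 0.3750

0.3750


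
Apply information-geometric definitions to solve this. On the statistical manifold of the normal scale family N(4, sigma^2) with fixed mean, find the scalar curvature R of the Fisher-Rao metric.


This family has a single free parameter, so its statistical manifold
is 1-dimensional. The Riemann curvature tensor of any 1-dimensional
Riemannian manifold vanishes identically, so R = 0.

0


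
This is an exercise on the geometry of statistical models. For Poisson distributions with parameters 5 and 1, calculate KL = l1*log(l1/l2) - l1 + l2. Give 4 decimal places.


KL divergence for Poisson:
KL = l1*log(l1/l2) - l1 + l2.
l1 = 5, l2 = 1.
log(5/1) = 1.609438.
l1*log(l1/l2) = 5 * 1.609438 = 8.04719.
KL = 8.04719 - 5 + 1 = 4.0472

4.0472


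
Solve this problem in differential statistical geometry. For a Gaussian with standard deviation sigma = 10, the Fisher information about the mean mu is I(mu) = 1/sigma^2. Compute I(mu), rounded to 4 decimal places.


The Fisher information for the mean of a normal distribution is I(mu) = 1/sigma^2.
sigma = 10, so sigma^2 = 100.
I(mu) = 1/100 = 0.0100

0.0100


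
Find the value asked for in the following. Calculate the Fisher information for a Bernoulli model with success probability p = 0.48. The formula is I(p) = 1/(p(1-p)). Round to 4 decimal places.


For Bernoulli(p), Fisher information is I(p) = 1/(p*(1-p)).
p = 0.48, 1-p = 0.52.
p*(1-p) = 0.2496.
I(p) = 1/0.2496 = 4.0064

4.0064


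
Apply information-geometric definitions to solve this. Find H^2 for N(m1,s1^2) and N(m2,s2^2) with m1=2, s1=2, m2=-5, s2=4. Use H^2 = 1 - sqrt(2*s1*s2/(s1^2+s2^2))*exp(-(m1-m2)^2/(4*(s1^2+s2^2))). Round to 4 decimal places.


Squared Hellinger distance for Gaussians:
H^2 = 1 - sqrt(2*s1*s2/(s1^2+s2^2)) * exp(-(m1-m2)^2/(4*(s1^2+s2^2))).
s1^2 = 4, s2^2 = 16, s1^2+s2^2 = 20.
sqrt(2*2*4/(20)) = 0.894427.
(m1-m2)^2 = (7)^2 = 49.
exp(-49/(4*20)) = exp(-0.6125) = 0.541994.
H^2 = 1 - 0.894427*0.541994 = 0.5152

0.5152


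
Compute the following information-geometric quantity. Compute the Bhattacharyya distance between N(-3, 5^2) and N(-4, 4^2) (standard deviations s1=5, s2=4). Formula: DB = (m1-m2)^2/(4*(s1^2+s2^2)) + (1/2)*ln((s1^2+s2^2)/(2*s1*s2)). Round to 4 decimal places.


Bhattacharyya distance between two Gaussians:
DB = (m1-m2)^2/(4*(s1^2+s2^2)) + (1/2)*ln((s1^2+s2^2)/(2*s1*s2)).
(m1-m2)^2 = (1)^2 = 1.
s1^2+s2^2 = 25 + 16 = 41.
term1 = 1/164 = 0.006098.
term2 = 0.5*ln(41/40.0) = 0.012346.
DB = 0.006098 + 0.012346 = 0.0184

0.0184


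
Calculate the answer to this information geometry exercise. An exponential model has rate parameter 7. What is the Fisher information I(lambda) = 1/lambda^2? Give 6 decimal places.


Fisher information for exponential: I(lambda) = 1/lambda^2.
lambda = 7, lambda^2 = 49.
I = 1/49 = 0.020408

0.020408


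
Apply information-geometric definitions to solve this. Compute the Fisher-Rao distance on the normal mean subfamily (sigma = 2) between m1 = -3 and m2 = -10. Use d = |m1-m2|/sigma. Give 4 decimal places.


On the fixed-variance normal subfamily, geodesic distance = |m1-m2|/sigma.
|-3 - -10| = 7.
sigma = 2.
d = 7/2 = 3.5000

3.5000


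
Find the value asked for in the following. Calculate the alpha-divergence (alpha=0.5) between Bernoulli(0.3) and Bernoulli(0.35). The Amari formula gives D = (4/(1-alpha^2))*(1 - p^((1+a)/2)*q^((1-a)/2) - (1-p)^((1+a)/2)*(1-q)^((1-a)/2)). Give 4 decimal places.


Amari alpha-divergence:
D = (4/(1-alpha^2))*(1 - p^((1+a)/2)*q^((1-a)/2) - (1-p)^((1+a)/2)*(1-q)^((1-a)/2)).
alpha = 0.5, p = 0.3, q = 0.35.
e1 = (1+alpha)/2 = 0.75, e2 = (1-alpha)/2 = 0.25.
t1 = p^e1 * q^e2 = 0.3^0.75 * 0.35^0.25 = 0.311787.
t2 = (1-p)^e1 * (1-q)^e2 = 0.7^0.75 * 0.65^0.25 = 0.687151.
4/(1-alpha^2) = 5.333333.
D = 5.333333*(1 - 0.311787 - 0.687151) = 0.0057

0.0057


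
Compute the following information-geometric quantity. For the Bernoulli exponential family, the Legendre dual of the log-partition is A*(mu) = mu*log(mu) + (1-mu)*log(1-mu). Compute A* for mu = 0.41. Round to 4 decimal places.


Legendre transform for Bernoulli:
A*(mu) = mu*log(mu) + (1-mu)*log(1-mu).
mu = 0.41, 1-mu = 0.59.
mu*log(mu) = 0.41*log(0.41) = -0.365555.
(1-mu)*log(1-mu) = 0.59*log(0.59) = -0.311303.
A* = -0.365555 + -0.311303 = -0.6769

-0.6769


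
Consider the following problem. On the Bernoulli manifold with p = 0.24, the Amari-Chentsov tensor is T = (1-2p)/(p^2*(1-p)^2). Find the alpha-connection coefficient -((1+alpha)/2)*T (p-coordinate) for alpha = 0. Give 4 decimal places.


Skewness (Amari-Chentsov) tensor: T = (1-2p)/(p^2*(1-p)^2).
p = 0.24, 1-2p = 0.52, p^2 = 0.0576, (1-p)^2 = 0.5776.
T = 0.52/(0.0576 * 0.5776) = 15.629809.
In the p-coordinate, Gamma^(alpha) = Gamma^(0) - (alpha/2)*T with Gamma^(0) = (1/2)*g'(p) = -T/2,
so Gamma^(alpha) = -((1+alpha)/2)*T.
alpha = 0, -(1+alpha)/2 = -0.5.
Gamma = -0.5 * 15.629809 = -7.8149

-7.8149


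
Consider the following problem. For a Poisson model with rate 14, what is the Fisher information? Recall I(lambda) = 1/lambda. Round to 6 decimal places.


Fisher information for Poisson: I(lambda) = 1/lambda.
lambda = 14.
I(lambda) = 1/14 = 0.071429

0.071429


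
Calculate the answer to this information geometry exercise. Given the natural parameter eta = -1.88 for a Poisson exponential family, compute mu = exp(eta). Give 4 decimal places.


Expectation parameter for Poisson exponential family:
mu = exp(eta).
eta = -1.88.
mu = exp(-1.88) = 0.1526

0.1526


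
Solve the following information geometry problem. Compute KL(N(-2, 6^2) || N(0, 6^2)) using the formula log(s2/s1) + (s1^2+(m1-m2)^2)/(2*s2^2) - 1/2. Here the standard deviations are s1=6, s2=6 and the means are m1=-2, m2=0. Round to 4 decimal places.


KL divergence between normal distributions:
KL = log(s2/s1) + (s1^2 + (m1-m2)^2)/(2*s2^2) - 1/2.
log(6/6) = 0.0.
(6^2 + (-2-0)^2)/(2*6^2) = (36 + 4)/72 = 0.555556.
KL = 0.0 + 0.555556 - 0.5 = 0.0556

0.0556


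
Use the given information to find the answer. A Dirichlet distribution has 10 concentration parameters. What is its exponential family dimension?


Exponential family dimension calculation:
Dirichlet with 10 components has 10 natural parameters.

10


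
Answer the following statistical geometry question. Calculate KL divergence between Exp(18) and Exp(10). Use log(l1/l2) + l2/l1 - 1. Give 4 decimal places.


KL divergence for exponential family:
KL = log(l1/l2) + l2/l1 - 1.
log(18/10) = 0.587787.
10/18 = 0.555556.
KL = 0.587787 + 0.555556 - 1 = 0.1433

0.1433


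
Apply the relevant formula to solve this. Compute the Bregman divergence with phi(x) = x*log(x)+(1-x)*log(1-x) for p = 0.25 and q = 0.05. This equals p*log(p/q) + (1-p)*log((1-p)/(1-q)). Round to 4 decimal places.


Bregman divergence with negative entropy generator:
D = p*log(p/q) + (1-p)*log((1-p)/(1-q)).
p = 0.25, q = 0.05.
p*log(p/q) = 0.25*log(0.25/0.05) = 0.402359.
(1-p)*log((1-p)/(1-q)) = 0.75*log(0.75/0.95) = -0.177292.
D = 0.402359 + -0.177292 = 0.2251

0.2251


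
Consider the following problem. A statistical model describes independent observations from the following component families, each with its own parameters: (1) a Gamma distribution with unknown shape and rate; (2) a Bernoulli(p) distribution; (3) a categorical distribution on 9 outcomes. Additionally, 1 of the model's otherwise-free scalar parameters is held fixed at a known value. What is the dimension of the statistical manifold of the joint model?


The dimension of a statistical manifold equals the number of free
(independent) real parameters of the model. For a product of independent
blocks the parameter counts add.
- Gamma (shape, rate): 2.
- Bernoulli (p): 1.
- categorical on 9 outcomes (probabilities sum to 1): 9-1 = 8.
Total = 2 + 1 + 8 = 11.
1 parameter(s) fixed at known values: 11 - 1 = 10.
Dimension = 10

10


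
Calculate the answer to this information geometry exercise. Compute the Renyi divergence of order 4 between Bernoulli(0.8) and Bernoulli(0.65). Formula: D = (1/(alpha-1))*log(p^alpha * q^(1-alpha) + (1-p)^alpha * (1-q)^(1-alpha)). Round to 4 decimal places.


Renyi divergence of order alpha between Bernoulli distributions:
D = (1/(alpha-1))*log(p^alpha * q^(1-alpha) + (1-p)^alpha * (1-q)^(1-alpha)).
alpha = 4, p = 0.8, q = 0.65.
p^alpha * q^(1-alpha) = 0.8^4 * 0.65^-3 = 1.491488.
(1-p)^alpha * (1-q)^(1-alpha) = 0.2^4 * 0.35^-3 = 0.037318.
sum = 1.491488 + 0.037318 = 1.528806.
D = (1/3)*log(1.528806) = 0.1415

0.1415


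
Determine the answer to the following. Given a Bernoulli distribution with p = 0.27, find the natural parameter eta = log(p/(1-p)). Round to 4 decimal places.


Natural parameter for Bernoulli: eta = log(p/(1-p)).
p = 0.27, 1-p = 0.73.
p/(1-p) = 0.369863.
eta = log(0.369863) = -0.9946

-0.9946


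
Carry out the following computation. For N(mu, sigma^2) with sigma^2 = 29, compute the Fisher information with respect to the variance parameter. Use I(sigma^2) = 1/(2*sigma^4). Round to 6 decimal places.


Fisher information for variance: I(sigma^2) = 1/(2*sigma^4).
sigma^2 = 29, so sigma^4 = 841.
I = 1/(2*841) = 1/1682 = 0.000595

0.000595


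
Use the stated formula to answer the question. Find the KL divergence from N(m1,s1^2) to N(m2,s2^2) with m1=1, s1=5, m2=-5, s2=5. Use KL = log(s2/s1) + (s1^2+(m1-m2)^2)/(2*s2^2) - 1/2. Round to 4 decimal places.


KL divergence between normal distributions:
KL = log(s2/s1) + (s1^2 + (m1-m2)^2)/(2*s2^2) - 1/2.
log(5/5) = 0.0.
(5^2 + (1--5)^2)/(2*5^2) = (25 + 36)/50 = 1.22.
KL = 0.0 + 1.22 - 0.5 = 0.7200

0.7200


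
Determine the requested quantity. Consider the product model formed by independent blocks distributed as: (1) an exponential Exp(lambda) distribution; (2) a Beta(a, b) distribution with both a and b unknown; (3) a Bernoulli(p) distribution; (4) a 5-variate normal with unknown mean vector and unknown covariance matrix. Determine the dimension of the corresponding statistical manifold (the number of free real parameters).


The dimension of a statistical manifold equals the number of free
(independent) real parameters of the model. For a product of independent
blocks the parameter counts add.
- exponential (lambda): 1.
- Beta (a, b): 2.
- Bernoulli (p): 1.
- 5-variate normal: 5 (mean) + 5*6/2 = 15 (symmetric covariance) = 20.
Total = 1 + 2 + 1 + 20 = 24.
Dimension = 24

24


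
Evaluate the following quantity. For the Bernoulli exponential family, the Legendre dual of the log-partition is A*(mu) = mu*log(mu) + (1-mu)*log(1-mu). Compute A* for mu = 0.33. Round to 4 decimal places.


Legendre transform for Bernoulli:
A*(mu) = mu*log(mu) + (1-mu)*log(1-mu).
mu = 0.33, 1-mu = 0.67.
mu*log(mu) = 0.33*log(0.33) = -0.365859.
(1-mu)*log(1-mu) = 0.67*log(0.67) = -0.26832.
A* = -0.365859 + -0.26832 = -0.6342

-0.6342


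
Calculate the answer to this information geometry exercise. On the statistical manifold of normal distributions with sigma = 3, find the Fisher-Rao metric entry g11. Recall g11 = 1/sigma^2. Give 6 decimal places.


For the 2-parameter normal family, the Fisher metric has:
  g11 = 1/sigma^2, g22 = 2/sigma^2.
sigma = 3, sigma^2 = 9.
g11 = 0.111111

0.111111


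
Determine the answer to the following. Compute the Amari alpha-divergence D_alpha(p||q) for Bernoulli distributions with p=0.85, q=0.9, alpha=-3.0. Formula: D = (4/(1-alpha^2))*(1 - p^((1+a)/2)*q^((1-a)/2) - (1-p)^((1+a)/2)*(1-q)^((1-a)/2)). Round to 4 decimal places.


Amari alpha-divergence:
D = (4/(1-alpha^2))*(1 - p^((1+a)/2)*q^((1-a)/2) - (1-p)^((1+a)/2)*(1-q)^((1-a)/2)).
alpha = -3.0, p = 0.85, q = 0.9.
e1 = (1+alpha)/2 = -1.0, e2 = (1-alpha)/2 = 2.0.
t1 = p^e1 * q^e2 = 0.85^-1.0 * 0.9^2.0 = 0.952941.
t2 = (1-p)^e1 * (1-q)^e2 = 0.15^-1.0 * 0.1^2.0 = 0.066667.
4/(1-alpha^2) = -0.5.
D = -0.5*(1 - 0.952941 - 0.066667) = 0.0098

0.0098


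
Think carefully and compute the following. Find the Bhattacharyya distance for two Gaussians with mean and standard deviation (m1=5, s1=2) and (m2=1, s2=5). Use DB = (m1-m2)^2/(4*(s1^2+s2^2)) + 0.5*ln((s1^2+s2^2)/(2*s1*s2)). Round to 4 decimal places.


Bhattacharyya distance between two Gaussians:
DB = (m1-m2)^2/(4*(s1^2+s2^2)) + (1/2)*ln((s1^2+s2^2)/(2*s1*s2)).
(m1-m2)^2 = (4)^2 = 16.
s1^2+s2^2 = 4 + 25 = 29.
term1 = 16/116 = 0.137931.
term2 = 0.5*ln(29/20.0) = 0.185782.
DB = 0.137931 + 0.185782 = 0.3237

0.3237


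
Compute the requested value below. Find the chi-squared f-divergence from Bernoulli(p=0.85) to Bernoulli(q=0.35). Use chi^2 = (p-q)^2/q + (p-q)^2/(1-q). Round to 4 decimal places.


Chi-squared divergence between Bernoulli distributions:
chi^2 = (p-q)^2/q + (p-q)^2/(1-q).
p = 0.85, q = 0.35, p-q = 0.5.
(p-q)^2 = 0.25.
term1 = 0.25/0.35 = 0.714286.
term2 = 0.25/0.65 = 0.384615.
chi^2 = 0.714286 + 0.384615 = 1.0989

1.0989


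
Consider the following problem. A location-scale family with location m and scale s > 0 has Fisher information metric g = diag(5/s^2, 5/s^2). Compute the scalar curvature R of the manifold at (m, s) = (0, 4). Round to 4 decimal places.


The metric has the form g = (A dm^2 + B ds^2)/s^2 with A = 5, B = 5.
Substitute u = sqrt(A/B)*m: g = B*(du^2 + ds^2)/s^2, i.e. B times the
Poincare upper half-plane metric, which has constant Gaussian curvature -1.
Scaling a 2D metric by a constant c divides the Gaussian curvature by c,
so K = -1/B = -1/(5) = -0.2000 everywhere (the point (m, s) = (0, 4) is irrelevant:
the curvature is constant).
Scalar curvature in dimension 2: R = 2K = -2/(5) = -0.4000.

-0.4000


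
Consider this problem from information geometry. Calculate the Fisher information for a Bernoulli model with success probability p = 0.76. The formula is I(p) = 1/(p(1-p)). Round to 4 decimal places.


For Bernoulli(p), Fisher information is I(p) = 1/(p*(1-p)).
p = 0.76, 1-p = 0.24.
p*(1-p) = 0.1824.
I(p) = 1/0.1824 = 5.4825

5.4825


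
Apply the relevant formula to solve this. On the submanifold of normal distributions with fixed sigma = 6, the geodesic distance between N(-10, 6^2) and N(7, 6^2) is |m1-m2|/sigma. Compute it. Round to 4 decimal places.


On the fixed-variance normal subfamily, geodesic distance = |m1-m2|/sigma.
|-10 - 7| = 17.
sigma = 6.
d = 17/6 = 2.8333

2.8333


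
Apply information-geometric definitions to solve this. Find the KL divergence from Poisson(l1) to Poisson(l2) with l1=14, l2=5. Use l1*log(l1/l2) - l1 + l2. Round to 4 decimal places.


KL divergence for Poisson:
KL = l1*log(l1/l2) - l1 + l2.
l1 = 14, l2 = 5.
log(14/5) = 1.029619.
l1*log(l1/l2) = 14 * 1.029619 = 14.414672.
KL = 14.414672 - 14 + 5 = 5.4147

5.4147


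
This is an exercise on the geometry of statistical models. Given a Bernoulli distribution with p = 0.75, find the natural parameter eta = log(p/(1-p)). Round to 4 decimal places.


Natural parameter for Bernoulli: eta = log(p/(1-p)).
p = 0.75, 1-p = 0.25.
p/(1-p) = 3.0.
eta = log(3.0) = 1.0986

1.0986


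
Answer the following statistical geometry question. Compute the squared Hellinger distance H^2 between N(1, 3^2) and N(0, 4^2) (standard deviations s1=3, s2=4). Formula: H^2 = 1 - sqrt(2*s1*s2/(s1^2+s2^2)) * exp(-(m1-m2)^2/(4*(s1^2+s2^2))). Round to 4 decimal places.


Squared Hellinger distance for Gaussians:
H^2 = 1 - sqrt(2*s1*s2/(s1^2+s2^2)) * exp(-(m1-m2)^2/(4*(s1^2+s2^2))).
s1^2 = 9, s2^2 = 16, s1^2+s2^2 = 25.
sqrt(2*3*4/(25)) = 0.979796.
(m1-m2)^2 = (1)^2 = 1.
exp(-1/(4*25)) = exp(-0.01) = 0.99005.
H^2 = 1 - 0.979796*0.99005 = 0.0300

0.0300


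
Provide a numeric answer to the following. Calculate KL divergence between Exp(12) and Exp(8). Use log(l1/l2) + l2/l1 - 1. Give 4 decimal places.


KL divergence for exponential family:
KL = log(l1/l2) + l2/l1 - 1.
log(12/8) = 0.405465.
8/12 = 0.666667.
KL = 0.405465 + 0.666667 - 1 = 0.0721

0.0721


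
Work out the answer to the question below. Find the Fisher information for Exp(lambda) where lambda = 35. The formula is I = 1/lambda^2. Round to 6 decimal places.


Fisher information for exponential: I(lambda) = 1/lambda^2.
lambda = 35, lambda^2 = 1225.
I = 1/1225 = 0.000816

0.000816


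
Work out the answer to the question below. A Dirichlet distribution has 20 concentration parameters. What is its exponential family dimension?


Exponential family dimension calculation:
Dirichlet with 20 components has 20 natural parameters.

20


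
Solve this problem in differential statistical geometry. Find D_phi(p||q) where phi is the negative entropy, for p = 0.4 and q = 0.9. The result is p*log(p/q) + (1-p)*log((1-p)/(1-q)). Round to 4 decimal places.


Bregman divergence with negative entropy generator:
D = p*log(p/q) + (1-p)*log((1-p)/(1-q)).
p = 0.4, q = 0.9.
p*log(p/q) = 0.4*log(0.4/0.9) = -0.324372.
(1-p)*log((1-p)/(1-q)) = 0.6*log(0.6/0.1) = 1.075056.
D = -0.324372 + 1.075056 = 0.7507

0.7507


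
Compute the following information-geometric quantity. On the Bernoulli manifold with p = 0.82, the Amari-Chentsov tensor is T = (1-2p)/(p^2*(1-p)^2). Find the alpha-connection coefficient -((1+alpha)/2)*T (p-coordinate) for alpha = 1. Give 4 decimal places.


Skewness (Amari-Chentsov) tensor: T = (1-2p)/(p^2*(1-p)^2).
p = 0.82, 1-2p = -0.64, p^2 = 0.6724, (1-p)^2 = 0.0324.
T = -0.64/(0.6724 * 0.0324) = -29.376988.
In the p-coordinate, Gamma^(alpha) = Gamma^(0) - (alpha/2)*T with Gamma^(0) = (1/2)*g'(p) = -T/2,
so Gamma^(alpha) = -((1+alpha)/2)*T.
alpha = 1, -(1+alpha)/2 = -1.0.
Gamma = -1.0 * -29.376988 = 29.3770

29.3770


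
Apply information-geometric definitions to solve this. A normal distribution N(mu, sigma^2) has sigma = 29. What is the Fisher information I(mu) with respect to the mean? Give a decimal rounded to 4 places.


The Fisher information for the mean of a normal distribution is I(mu) = 1/sigma^2.
sigma = 29, so sigma^2 = 841.
I(mu) = 1/841 = 0.0012

0.0012


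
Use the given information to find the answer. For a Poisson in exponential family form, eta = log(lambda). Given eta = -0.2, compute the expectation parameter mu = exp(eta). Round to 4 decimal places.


Expectation parameter for Poisson exponential family:
mu = exp(eta).
eta = -0.2.
mu = exp(-0.2) = 0.8187

0.8187


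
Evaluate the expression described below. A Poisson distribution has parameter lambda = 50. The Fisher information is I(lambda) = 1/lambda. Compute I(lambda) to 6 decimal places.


Fisher information for Poisson: I(lambda) = 1/lambda.
lambda = 50.
I(lambda) = 1/50 = 0.020000

0.020000


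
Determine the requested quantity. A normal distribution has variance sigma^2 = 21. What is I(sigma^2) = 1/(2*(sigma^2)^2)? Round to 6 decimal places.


Fisher information for variance: I(sigma^2) = 1/(2*sigma^4).
sigma^2 = 21, so sigma^4 = 441.
I = 1/(2*441) = 1/882 = 0.001134

0.001134


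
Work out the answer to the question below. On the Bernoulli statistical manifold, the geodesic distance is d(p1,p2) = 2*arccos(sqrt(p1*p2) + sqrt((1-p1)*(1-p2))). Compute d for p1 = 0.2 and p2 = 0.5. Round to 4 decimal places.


Geodesic distance on Bernoulli manifold:
d(p1,p2) = 2*arccos(sqrt(p1*p2) + sqrt((1-p1)*(1-p2))).
sqrt(p1*p2) = sqrt(0.2*0.5) = 0.316228.
sqrt((1-p1)*(1-p2)) = sqrt(0.8*0.5) = 0.632456.
arg = 0.316228 + 0.632456 = 0.948683.
d = 2*arccos(0.948683) = 0.6435

0.6435


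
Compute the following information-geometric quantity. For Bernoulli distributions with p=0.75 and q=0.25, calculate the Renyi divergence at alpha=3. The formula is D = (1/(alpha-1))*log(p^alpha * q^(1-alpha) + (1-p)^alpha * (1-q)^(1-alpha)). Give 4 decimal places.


Renyi divergence of order alpha between Bernoulli distributions:
D = (1/(alpha-1))*log(p^alpha * q^(1-alpha) + (1-p)^alpha * (1-q)^(1-alpha)).
alpha = 3, p = 0.75, q = 0.25.
p^alpha * q^(1-alpha) = 0.75^3 * 0.25^-2 = 6.75.
(1-p)^alpha * (1-q)^(1-alpha) = 0.25^3 * 0.75^-2 = 0.027778.
sum = 6.75 + 0.027778 = 6.777778.
D = (1/2)*log(6.777778) = 0.9568

0.9568


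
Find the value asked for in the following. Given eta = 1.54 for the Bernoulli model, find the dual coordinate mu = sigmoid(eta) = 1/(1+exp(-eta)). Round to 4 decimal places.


Dual coordinate (expectation parameter) for Bernoulli:
mu = 1/(1+exp(-eta)).
eta = 1.54.
exp(-eta) = exp(-1.54) = 0.214381.
mu = 1/(1+0.214381) = 0.8235

0.8235


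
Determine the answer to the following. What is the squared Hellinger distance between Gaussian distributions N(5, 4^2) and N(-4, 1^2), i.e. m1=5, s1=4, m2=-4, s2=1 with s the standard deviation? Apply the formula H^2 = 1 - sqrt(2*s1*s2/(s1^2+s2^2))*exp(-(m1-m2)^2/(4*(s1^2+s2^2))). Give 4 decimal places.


Squared Hellinger distance for Gaussians:
H^2 = 1 - sqrt(2*s1*s2/(s1^2+s2^2)) * exp(-(m1-m2)^2/(4*(s1^2+s2^2))).
s1^2 = 16, s2^2 = 1, s1^2+s2^2 = 17.
sqrt(2*4*1/(17)) = 0.685994.
(m1-m2)^2 = (9)^2 = 81.
exp(-81/(4*17)) = exp(-1.191176) = 0.303864.
H^2 = 1 - 0.685994*0.303864 = 0.7916

0.7916


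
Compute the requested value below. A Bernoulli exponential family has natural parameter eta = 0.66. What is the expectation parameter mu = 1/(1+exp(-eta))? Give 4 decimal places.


Dual coordinate (expectation parameter) for Bernoulli:
mu = 1/(1+exp(-eta)).
eta = 0.66.
exp(-eta) = exp(-0.66) = 0.516851.
mu = 1/(1+0.516851) = 0.6593

0.6593


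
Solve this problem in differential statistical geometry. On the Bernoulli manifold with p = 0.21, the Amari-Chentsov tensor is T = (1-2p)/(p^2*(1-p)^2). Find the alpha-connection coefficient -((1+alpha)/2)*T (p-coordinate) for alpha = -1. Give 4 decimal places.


Skewness (Amari-Chentsov) tensor: T = (1-2p)/(p^2*(1-p)^2).
p = 0.21, 1-2p = 0.58, p^2 = 0.0441, (1-p)^2 = 0.6241.
T = 0.58/(0.0441 * 0.6241) = 21.07343.
In the p-coordinate, Gamma^(alpha) = Gamma^(0) - (alpha/2)*T with Gamma^(0) = (1/2)*g'(p) = -T/2,
so Gamma^(alpha) = -((1+alpha)/2)*T.
alpha = -1, -(1+alpha)/2 = 0.0.
Gamma = 0.0 * 21.07343 = 0.0000

0.0000


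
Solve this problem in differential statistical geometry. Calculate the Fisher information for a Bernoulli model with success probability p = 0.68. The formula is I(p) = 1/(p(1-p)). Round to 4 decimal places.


For Bernoulli(p), Fisher information is I(p) = 1/(p*(1-p)).
p = 0.68, 1-p = 0.32.
p*(1-p) = 0.2176.
I(p) = 1/0.2176 = 4.5956

4.5956


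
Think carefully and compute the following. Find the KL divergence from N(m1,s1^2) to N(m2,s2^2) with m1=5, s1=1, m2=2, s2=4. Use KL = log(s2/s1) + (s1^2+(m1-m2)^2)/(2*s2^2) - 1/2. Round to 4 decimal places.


KL divergence between normal distributions:
KL = log(s2/s1) + (s1^2 + (m1-m2)^2)/(2*s2^2) - 1/2.
log(4/1) = 1.386294.
(1^2 + (5-2)^2)/(2*4^2) = (1 + 9)/32 = 0.3125.
KL = 1.386294 + 0.3125 - 0.5 = 1.1988

1.1988
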